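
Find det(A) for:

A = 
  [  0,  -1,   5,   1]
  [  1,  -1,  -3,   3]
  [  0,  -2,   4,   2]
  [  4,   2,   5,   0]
36

Cofactor expansion along row 1: det(A) = a₁₁M₁₁ - a₁₂M₁₂ + a₁₃M₁₃ - a₁₄M₁₄

M₁₁ = det[[-1, -3, 3]; [-2, 4, 2]; [2, 5, 0]]
  = (-1)·((4)(0) - (2)(5)) - (-3)·((-2)(0) - (2)(2)) + (3)·((-2)(5) - (4)(2))
  = (-1)(-10) - (-3)(-4) + (3)(-18)
  = -56
M₁₂ = det[[1, -3, 3]; [0, 4, 2]; [4, 5, 0]]
  = (1)·((4)(0) - (2)(5)) - (-3)·((0)(0) - (2)(4)) + (3)·((0)(5) - (4)(4))
  = (1)(-10) - (-3)(-8) + (3)(-16)
  = -82
M₁₃ = det[[1, -1, 3]; [0, -2, 2]; [4, 2, 0]]
  = (1)·((-2)(0) - (2)(2)) - (-1)·((0)(0) - (2)(4)) + (3)·((0)(2) - (-2)(4))
  = (1)(-4) - (-1)(-8) + (3)(8)
  = 12
M₁₄ = det[[1, -1, -3]; [0, -2, 4]; [4, 2, 5]]
  = (1)·((-2)(5) - (4)(2)) - (-1)·((0)(5) - (4)(4)) + (-3)·((0)(2) - (-2)(4))
  = (1)(-18) - (-1)(-16) + (-3)(8)
  = -58

det(A) = (0)(-56) - (-1)(-82) + (5)(12) - (1)(-58) = 36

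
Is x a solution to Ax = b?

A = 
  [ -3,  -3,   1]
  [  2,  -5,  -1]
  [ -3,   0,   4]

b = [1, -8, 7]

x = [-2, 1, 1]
No

Ax = [4, -10, 10] ≠ b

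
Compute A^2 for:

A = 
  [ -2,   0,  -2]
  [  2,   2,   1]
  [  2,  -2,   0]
A² = A·A:
A²[1,1] = (-2)(-2) + (0)(2) + (-2)(2) = 0
A²[1,2] = (-2)(0) + (0)(2) + (-2)(-2) = 4
A²[1,3] = (-2)(-2) + (0)(1) + (-2)(0) = 4
A²[2,1] = (2)(-2) + (2)(2) + (1)(2) = 2
A²[2,2] = (2)(0) + (2)(2) + (1)(-2) = 2
A²[2,3] = (2)(-2) + (2)(1) + (1)(0) = -2
A²[3,1] = (2)(-2) + (-2)(2) + (0)(2) = -8
A²[3,2] = (2)(0) + (-2)(2) + (0)(-2) = -4
A²[3,3] = (2)(-2) + (-2)(1) + (0)(0) = -6
A² = 
  [  0,   4,   4]
  [  2,   2,  -2]
  [ -8,  -4,  -6]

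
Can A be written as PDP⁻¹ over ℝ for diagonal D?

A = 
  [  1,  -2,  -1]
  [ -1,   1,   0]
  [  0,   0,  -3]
Yes

Characteristic polynomial: det(λI - A) = λ³ + λ² - 7λ - 3
Testing integer divisors of the constant term: p(-3) = 0, so (λ + 3) is a factor:
p(λ) = (λ + 3)(λ² - 2λ - 1)
λ² - 2λ - 1 = 0  ⇒  λ = (2 ± √((-2)² - 4·(-1)))/2 = (2 ± √(8))/2
  = 1 + √2,  1 - √2
Eigenvalues: -3, 1 + √2, 1 - √2  (≈ -3, 2.414, -0.4142)
The two irrational eigenvalues are distinct (simple), so each has alg. mult. = geom. mult. = 1.
λ=-3: alg. mult. = 1, geom. mult. = 3 - rank(A - (-3)I) = 3 - 2 = 1
Sum of geometric multiplicities equals n, so A has n independent eigenvectors.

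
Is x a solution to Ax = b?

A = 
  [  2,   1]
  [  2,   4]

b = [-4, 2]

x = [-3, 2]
Yes

Ax = [-4, 2] = b ✓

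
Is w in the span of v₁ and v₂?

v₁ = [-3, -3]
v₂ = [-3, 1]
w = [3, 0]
Yes

Form the augmented matrix and row-reduce:
[v₁|v₂|w] = 
  [ -3,  -3,   3]
  [ -3,   1,   0]
R2 → R2 - (1)·R1
REF = 
  [ -3,  -3,   3]
  [  0,   4,  -3]

No row of the form [0 0 | nonzero], so the system is consistent. Back-substitution gives c₁ = -1/4, c₂ = -3/4: w = (-1/4)·v₁ + (-3/4)·v₂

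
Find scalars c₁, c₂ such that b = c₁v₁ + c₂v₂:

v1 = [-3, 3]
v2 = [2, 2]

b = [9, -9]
c1 = -3, c2 = 0

b = -3·v1 + 0·v2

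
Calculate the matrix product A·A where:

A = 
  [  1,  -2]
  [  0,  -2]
A² = A·A:
A²[1,1] = (1)(1) + (-2)(0) = 1
A²[1,2] = (1)(-2) + (-2)(-2) = 2
A²[2,1] = (0)(1) + (-2)(0) = 0
A²[2,2] = (0)(-2) + (-2)(-2) = 4
A² = 
  [  1,   2]
  [  0,   4]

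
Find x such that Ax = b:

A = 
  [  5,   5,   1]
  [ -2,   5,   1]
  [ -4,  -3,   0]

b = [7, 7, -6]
x = [0, 2, -3]

Row reduce the augmented matrix [A|b]:
R2 → R2 + (2/5)·R1
R3 → R3 + (4/5)·R1
R3 → R3 - (1/7)·R2
REF = 
  [   5,    5,    1,    7]
  [   0,    7,  7/5, 49/5]
  [   0,    0,  3/5, -9/5]

Back-substitution:
x₃ = (-9/5) / (3/5) = -3
x₂ = (49/5 - (7/5)(-3)) / 7 = 2
x₁ = (7 - (5)(2) - (1)(-3)) / 5 = 0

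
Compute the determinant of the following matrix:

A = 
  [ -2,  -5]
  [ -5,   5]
-35

For a 2×2 matrix, det = ad - bc = (-2)(5) - (-5)(-5) = -35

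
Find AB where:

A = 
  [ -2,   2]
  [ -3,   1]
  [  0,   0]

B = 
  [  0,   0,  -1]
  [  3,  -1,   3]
AB = 
  [  6,  -2,   8]
  [  3,  -1,   6]
  [  0,   0,   0]

A is 3×2 and B is 2×3, so AB is 3×3. Each entry is (row of A)·(column of B):
AB[1,1] = (-2)(0) + (2)(3) = 6
AB[1,2] = (-2)(0) + (2)(-1) = -2
AB[1,3] = (-2)(-1) + (2)(3) = 8
AB[2,1] = (-3)(0) + (1)(3) = 3
AB[2,2] = (-3)(0) + (1)(-1) = -1
AB[2,3] = (-3)(-1) + (1)(3) = 6
AB[3,1] = (0)(0) + (0)(3) = 0
AB[3,2] = (0)(0) + (0)(-1) = 0
AB[3,3] = (0)(-1) + (0)(3) = 0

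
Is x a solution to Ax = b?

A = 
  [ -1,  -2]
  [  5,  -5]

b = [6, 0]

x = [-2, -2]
Yes

Ax = [6, 0] = b ✓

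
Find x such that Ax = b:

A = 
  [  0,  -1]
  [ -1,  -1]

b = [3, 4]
Row reduce the augmented matrix [A|b]:
Swap R1 ↔ R2
REF = 
  [ -1,  -1,   4]
  [  0,  -1,   3]

Back-substitution:
x₂ = 3 / (-1) = -3
x₁ = (4 - (-1)(-3)) / (-1) = -1

x = [-1, -3]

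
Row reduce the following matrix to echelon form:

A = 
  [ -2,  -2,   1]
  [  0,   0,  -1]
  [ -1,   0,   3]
Row operations:
R3 → R3 - (1/2)·R1
Swap R2 ↔ R3

Resulting echelon form:
REF = 
  [ -2,  -2,   1]
  [  0,   1, 5/2]
  [  0,   0,  -1]

Rank = 3 (number of non-zero pivot rows).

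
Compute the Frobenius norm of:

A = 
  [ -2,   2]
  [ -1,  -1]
||A||_F = 3.162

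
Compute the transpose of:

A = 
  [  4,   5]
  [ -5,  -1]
Aᵀ = 
  [  4,  -5]
  [  5,  -1]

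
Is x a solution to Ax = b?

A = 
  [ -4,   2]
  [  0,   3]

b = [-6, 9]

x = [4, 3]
No

Ax = [-10, 9] ≠ b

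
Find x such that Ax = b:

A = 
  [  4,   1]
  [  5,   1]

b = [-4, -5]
x = [-1, 0]

Row reduce the augmented matrix [A|b]:
R2 → R2 - (5/4)·R1
REF = 
  [   4,    1,   -4]
  [   0, -1/4,    0]

Back-substitution:
x₂ = 0 / (-1/4) = 0
x₁ = (-4 - (1)(0)) / 4 = -1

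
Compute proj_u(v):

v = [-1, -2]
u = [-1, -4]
v·u = (-1)(-1) + (-2)(-4) = 9
u·u = (-1)² + (-4)² = 17
proj_u(v) = (v·u / u·u) × u = (9/17) × u

proj_u(v) = [-9/17, -36/17]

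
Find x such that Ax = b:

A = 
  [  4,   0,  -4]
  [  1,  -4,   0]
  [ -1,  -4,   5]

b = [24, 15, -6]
Row reduce the augmented matrix [A|b]:
R2 → R2 - (1/4)·R1
R3 → R3 + (1/4)·R1
R3 → R3 - (1)·R2
REF = 
  [  4,   0,  -4,  24]
  [  0,  -4,   1,   9]
  [  0,   0,   3,  -9]

Back-substitution:
x₃ = (-9) / 3 = -3
x₂ = (9 - (1)(-3)) / (-4) = -3
x₁ = (24 - (0)(-3) - (-4)(-3)) / 4 = 3

x = [3, -3, -3]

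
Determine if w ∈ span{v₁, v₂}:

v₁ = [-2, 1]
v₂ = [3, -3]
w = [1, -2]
Yes

Form the augmented matrix and row-reduce:
[v₁|v₂|w] = 
  [ -2,   3,   1]
  [  1,  -3,  -2]
R2 → R2 + (1/2)·R1
REF = 
  [  -2,    3,    1]
  [   0, -3/2, -3/2]

No row of the form [0 0 | nonzero], so the system is consistent. Back-substitution gives c₁ = 1, c₂ = 1: w = (1)·v₁ + (1)·v₂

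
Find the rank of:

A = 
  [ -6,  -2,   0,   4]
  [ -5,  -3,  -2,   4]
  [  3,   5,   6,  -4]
Row reduce:
R2 → R2 - (5/6)·R1
R3 → R3 + (1/2)·R1
R3 → R3 + (3)·R2
REF = 
  [  -6,   -2,    0,    4]
  [   0, -4/3,   -2,  2/3]
  [   0,    0,    0,    0]
Pivot columns: 1, 2 → 2 pivots.

rank(A) = 2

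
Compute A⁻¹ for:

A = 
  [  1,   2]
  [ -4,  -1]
det(A) = (1)(-1) - (2)(-4) = 7
For a 2×2 matrix, A⁻¹ = (1/det(A)) · [[d, -b], [-c, a]]
    = (1/7) · [[-1, -2], [4, 1]]

A⁻¹ = 
  [-1/7, -2/7]
  [ 4/7,  1/7]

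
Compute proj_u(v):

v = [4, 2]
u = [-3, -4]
v·u = (4)(-3) + (2)(-4) = -20
u·u = (-3)² + (-4)² = 25
proj_u(v) = (v·u / u·u) × u = (-20/25) × u = (-4/5) × u

proj_u(v) = [12/5, 16/5]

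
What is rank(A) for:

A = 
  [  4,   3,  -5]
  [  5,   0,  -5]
rank(A) = 2

Row reduce:
R2 → R2 - (5/4)·R1
REF = 
  [    4,     3,    -5]
  [    0, -15/4,   5/4]
Pivot columns: 1, 2 → 2 pivots.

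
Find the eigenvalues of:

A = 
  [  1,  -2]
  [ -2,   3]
λ = 2 + √5, 2 - √5  (≈ 4.236, -0.2361)

tr(A) = 4, det(A) = -1
Characteristic polynomial: λ² - tr(A)λ + det(A) = λ² - 4λ - 1
λ² - 4λ - 1 = 0  ⇒  λ = (4 ± √((-4)² - 4·(-1)))/2 = (4 ± √(20))/2
  = 2 + √5,  2 - √5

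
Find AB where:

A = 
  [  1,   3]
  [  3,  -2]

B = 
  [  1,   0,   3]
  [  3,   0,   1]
AB = 
  [ 10,   0,   6]
  [ -3,   0,   7]

A is 2×2 and B is 2×3, so AB is 2×3. Each entry is (row of A)·(column of B):
AB[1,1] = (1)(1) + (3)(3) = 10
AB[1,2] = (1)(0) + (3)(0) = 0
AB[1,3] = (1)(3) + (3)(1) = 6
AB[2,1] = (3)(1) + (-2)(3) = -3
AB[2,2] = (3)(0) + (-2)(0) = 0
AB[2,3] = (3)(3) + (-2)(1) = 7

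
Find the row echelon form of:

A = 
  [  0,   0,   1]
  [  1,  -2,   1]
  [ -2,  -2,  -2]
Row operations:
Swap R1 ↔ R2
R3 → R3 + (2)·R1
Swap R2 ↔ R3

Resulting echelon form:
REF = 
  [  1,  -2,   1]
  [  0,  -6,   0]
  [  0,   0,   1]

Rank = 3 (number of non-zero pivot rows).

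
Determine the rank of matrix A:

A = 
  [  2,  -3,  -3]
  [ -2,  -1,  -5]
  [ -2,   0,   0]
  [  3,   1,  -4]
rank(A) = 3

Row reduce:
R2 → R2 + (1)·R1
R3 → R3 + (1)·R1
R4 → R4 - (3/2)·R1
R3 → R3 - (3/4)·R2
R4 → R4 + (11/8)·R2
R4 → R4 + (7/2)·R3
REF = 
  [  2,  -3,  -3]
  [  0,  -4,  -8]
  [  0,   0,   3]
  [  0,   0,   0]
Pivot columns: 1, 2, 3 → 3 pivots.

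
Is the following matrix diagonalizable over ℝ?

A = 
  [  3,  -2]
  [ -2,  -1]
Yes

tr(A) = 2, det(A) = -7
Characteristic polynomial: λ² - tr(A)λ + det(A) = λ² - 2λ - 7
λ² - 2λ - 7 = 0  ⇒  λ = (2 ± √((-2)² - 4·(-7)))/2 = (2 ± √(32))/2
  = 1 + 2√2,  1 - 2√2
Eigenvalues: 1 + 2√2, 1 - 2√2  (≈ 3.828, -1.828)
The two irrational eigenvalues are distinct (simple), so each has alg. mult. = geom. mult. = 1.
Sum of geometric multiplicities equals n, so A has n independent eigenvectors.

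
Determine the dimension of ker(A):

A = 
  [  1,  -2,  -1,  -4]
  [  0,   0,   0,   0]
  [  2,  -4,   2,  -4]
nullity(A) = 2

Row reduce:
R3 → R3 - (2)·R1
Swap R2 ↔ R3
REF = 
  [  1,  -2,  -1,  -4]
  [  0,   0,   4,   4]
  [  0,   0,   0,   0]
Pivot columns: 1, 3 → 2 pivots.
rank(A) = 2, so nullity(A) = 4 - 2 = 2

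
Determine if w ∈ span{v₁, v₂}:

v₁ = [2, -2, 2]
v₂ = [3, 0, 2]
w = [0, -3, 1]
Yes

Form the augmented matrix and row-reduce:
[v₁|v₂|w] = 
  [  2,   3,   0]
  [ -2,   0,  -3]
  [  2,   2,   1]
R2 → R2 + (1)·R1
R3 → R3 - (1)·R1
R3 → R3 + (1/3)·R2
REF = 
  [  2,   3,   0]
  [  0,   3,  -3]
  [  0,   0,   0]

No row of the form [0 0 | nonzero], so the system is consistent. Back-substitution gives c₁ = 3/2, c₂ = -1: w = (3/2)·v₁ + (-1)·v₂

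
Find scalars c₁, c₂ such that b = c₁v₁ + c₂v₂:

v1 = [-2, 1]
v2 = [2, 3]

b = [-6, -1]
c1 = 2, c2 = -1

b = 2·v1 + -1·v2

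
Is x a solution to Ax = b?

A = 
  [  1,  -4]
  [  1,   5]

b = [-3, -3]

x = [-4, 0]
No

Ax = [-4, -4] ≠ b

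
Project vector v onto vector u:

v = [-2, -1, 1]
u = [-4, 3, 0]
v·u = (-2)(-4) + (-1)(3) + (1)(0) = 5
u·u = (-4)² + (3)² + (0)² = 25
proj_u(v) = (v·u / u·u) × u = (5/25) × u = (1/5) × u

proj_u(v) = [-4/5, 3/5, 0]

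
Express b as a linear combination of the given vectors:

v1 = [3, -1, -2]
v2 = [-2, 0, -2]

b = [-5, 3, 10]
c1 = -3, c2 = -2

b = -3·v1 + -2·v2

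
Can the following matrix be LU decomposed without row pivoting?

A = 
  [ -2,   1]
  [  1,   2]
Yes.
A[1,1] = -2 ≠ 0, so Gaussian elimination proceeds without a row swap: multiplier ℓ₂₁ = (1)/(-2) = -1/2, and U[2,2] = 2 - (-1/2)(1) = 5/2.
L = 
  [   1,    0]
  [-1/2,    1]
U = 
  [ -2,   1]
  [  0, 5/2]
Check row 2 of LU: [(-1/2)(-2), (-1/2)(1) + (5/2)] = [1, 2] = row 2 of A ✓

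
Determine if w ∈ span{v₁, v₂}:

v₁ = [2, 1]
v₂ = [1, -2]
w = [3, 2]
Yes

Form the augmented matrix and row-reduce:
[v₁|v₂|w] = 
  [  2,   1,   3]
  [  1,  -2,   2]
R2 → R2 - (1/2)·R1
REF = 
  [   2,    1,    3]
  [   0, -5/2,  1/2]

No row of the form [0 0 | nonzero], so the system is consistent. Back-substitution gives c₁ = 8/5, c₂ = -1/5: w = (8/5)·v₁ + (-1/5)·v₂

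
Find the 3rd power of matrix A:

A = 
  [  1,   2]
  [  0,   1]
A² = A·A:
A²[1,1] = (1)(1) + (2)(0) = 1
A²[1,2] = (1)(2) + (2)(1) = 4
A²[2,1] = (0)(1) + (1)(0) = 0
A²[2,2] = (0)(2) + (1)(1) = 1
A² = 
  [  1,   4]
  [  0,   1]

A^3 = A^2·A:
A^3[1,1] = (1)(1) + (4)(0) = 1
A^3[1,2] = (1)(2) + (4)(1) = 6
A^3[2,1] = (0)(1) + (1)(0) = 0
A^3[2,2] = (0)(2) + (1)(1) = 1
A^3 = 
  [  1,   6]
  [  0,   1]

Therefore
A^3 = 
  [  1,   6]
  [  0,   1]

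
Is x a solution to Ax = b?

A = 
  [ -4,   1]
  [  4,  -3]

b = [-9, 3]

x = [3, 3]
Yes

Ax = [-9, 3] = b ✓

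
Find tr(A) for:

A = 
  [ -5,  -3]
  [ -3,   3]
-2

tr(A) = -5 + 3 = -2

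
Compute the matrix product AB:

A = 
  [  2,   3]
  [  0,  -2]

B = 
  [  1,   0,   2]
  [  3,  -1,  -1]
A is 2×2 and B is 2×3, so AB is 2×3. Each entry is (row of A)·(column of B):
AB[1,1] = (2)(1) + (3)(3) = 11
AB[1,2] = (2)(0) + (3)(-1) = -3
AB[1,3] = (2)(2) + (3)(-1) = 1
AB[2,1] = (0)(1) + (-2)(3) = -6
AB[2,2] = (0)(0) + (-2)(-1) = 2
AB[2,3] = (0)(2) + (-2)(-1) = 2

AB = 
  [ 11,  -3,   1]
  [ -6,   2,   2]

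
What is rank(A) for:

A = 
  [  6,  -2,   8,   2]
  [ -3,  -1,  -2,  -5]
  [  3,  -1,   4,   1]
Row reduce:
R2 → R2 + (1/2)·R1
R3 → R3 - (1/2)·R1
REF = 
  [  6,  -2,   8,   2]
  [  0,  -2,   2,  -4]
  [  0,   0,   0,   0]
Pivot columns: 1, 2 → 2 pivots.

rank(A) = 2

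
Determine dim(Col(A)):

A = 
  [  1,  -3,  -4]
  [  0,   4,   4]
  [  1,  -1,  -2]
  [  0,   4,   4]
Row reduce:
R3 → R3 - (1)·R1
R3 → R3 - (1/2)·R2
R4 → R4 - (1)·R2
REF = 
  [  1,  -3,  -4]
  [  0,   4,   4]
  [  0,   0,   0]
  [  0,   0,   0]
Pivot columns: 1, 2 → 2 pivots.
dim(Col(A)) = number of pivot columns = 2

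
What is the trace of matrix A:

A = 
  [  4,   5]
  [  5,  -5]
-1

tr(A) = 4 + -5 = -1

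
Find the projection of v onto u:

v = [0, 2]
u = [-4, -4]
v·u = (0)(-4) + (2)(-4) = -8
u·u = (-4)² + (-4)² = 32
proj_u(v) = (v·u / u·u) × u = (-8/32) × u = (-1/4) × u

proj_u(v) = [1, 1]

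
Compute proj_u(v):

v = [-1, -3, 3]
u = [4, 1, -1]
proj_u(v) = [-20/9, -5/9, 5/9]

v·u = (-1)(4) + (-3)(1) + (3)(-1) = -10
u·u = (4)² + (1)² + (-1)² = 18
proj_u(v) = (v·u / u·u) × u = (-10/18) × u = (-5/9) × u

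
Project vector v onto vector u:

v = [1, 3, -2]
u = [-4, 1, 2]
v·u = (1)(-4) + (3)(1) + (-2)(2) = -5
u·u = (-4)² + (1)² + (2)² = 21
proj_u(v) = (v·u / u·u) × u = (-5/21) × u

proj_u(v) = [20/21, -5/21, -10/21]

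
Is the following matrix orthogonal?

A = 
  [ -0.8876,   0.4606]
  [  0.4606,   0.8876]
Yes

AᵀA = 
  [  1,   0]
  [  0,   1]
≈ I (equal to I up to the 4-dp rounding of the entries)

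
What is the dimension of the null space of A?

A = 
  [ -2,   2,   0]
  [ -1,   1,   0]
nullity(A) = 2

Row reduce:
R2 → R2 - (1/2)·R1
REF = 
  [ -2,   2,   0]
  [  0,   0,   0]
Pivot columns: 1 → 1 pivot.
rank(A) = 1, so nullity(A) = 3 - 1 = 2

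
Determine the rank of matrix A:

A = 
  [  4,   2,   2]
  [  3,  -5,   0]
rank(A) = 2

Row reduce:
R2 → R2 - (3/4)·R1
REF = 
  [    4,     2,     2]
  [    0, -13/2,  -3/2]
Pivot columns: 1, 2 → 2 pivots.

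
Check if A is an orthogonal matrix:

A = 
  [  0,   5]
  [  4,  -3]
No

AᵀA = 
  [ 16, -12]
  [-12,  34]
≠ I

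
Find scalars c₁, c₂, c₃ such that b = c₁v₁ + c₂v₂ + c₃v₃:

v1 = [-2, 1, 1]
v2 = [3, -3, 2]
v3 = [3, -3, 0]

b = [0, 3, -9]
c1 = -3, c2 = -3, c3 = 1

b = -3·v1 + -3·v2 + 1·v3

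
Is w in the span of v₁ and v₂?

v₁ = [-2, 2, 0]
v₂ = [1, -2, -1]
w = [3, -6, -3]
Yes

Form the augmented matrix and row-reduce:
[v₁|v₂|w] = 
  [ -2,   1,   3]
  [  2,  -2,  -6]
  [  0,  -1,  -3]
R2 → R2 + (1)·R1
R3 → R3 - (1)·R2
REF = 
  [ -2,   1,   3]
  [  0,  -1,  -3]
  [  0,   0,   0]

No row of the form [0 0 | nonzero], so the system is consistent. Back-substitution gives c₁ = 0, c₂ = 3: w = (0)·v₁ + (3)·v₂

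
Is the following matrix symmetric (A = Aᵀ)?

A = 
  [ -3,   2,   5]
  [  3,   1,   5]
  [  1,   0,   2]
No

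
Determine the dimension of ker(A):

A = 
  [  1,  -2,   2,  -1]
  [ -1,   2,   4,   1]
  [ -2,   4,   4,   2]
nullity(A) = 2

Row reduce:
R2 → R2 + (1)·R1
R3 → R3 + (2)·R1
R3 → R3 - (4/3)·R2
REF = 
  [  1,  -2,   2,  -1]
  [  0,   0,   6,   0]
  [  0,   0,   0,   0]
Pivot columns: 1, 3 → 2 pivots.
rank(A) = 2, so nullity(A) = 4 - 2 = 2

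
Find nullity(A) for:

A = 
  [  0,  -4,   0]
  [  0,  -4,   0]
nullity(A) = 2

Row reduce:
R2 → R2 - (1)·R1
REF = 
  [  0,  -4,   0]
  [  0,   0,   0]
Pivot columns: 2 → 1 pivot.
rank(A) = 1, so nullity(A) = 3 - 1 = 2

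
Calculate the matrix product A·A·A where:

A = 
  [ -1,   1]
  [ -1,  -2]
A^3 = 
  [  3,   6]
  [ -6,  -3]

A² = A·A:
A²[1,1] = (-1)(-1) + (1)(-1) = 0
A²[1,2] = (-1)(1) + (1)(-2) = -3
A²[2,1] = (-1)(-1) + (-2)(-1) = 3
A²[2,2] = (-1)(1) + (-2)(-2) = 3
A² = 
  [  0,  -3]
  [  3,   3]

A^3 = A^2·A:
A^3[1,1] = (0)(-1) + (-3)(-1) = 3
A^3[1,2] = (0)(1) + (-3)(-2) = 6
A^3[2,1] = (3)(-1) + (3)(-1) = -6
A^3[2,2] = (3)(1) + (3)(-2) = -3
A^3 = 
  [  3,   6]
  [ -6,  -3]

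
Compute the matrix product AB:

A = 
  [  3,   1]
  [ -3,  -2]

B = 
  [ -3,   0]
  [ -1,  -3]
AB = 
  [-10,  -3]
  [ 11,   6]

A is 2×2 and B is 2×2, so AB is 2×2. Each entry is (row of A)·(column of B):
AB[1,1] = (3)(-3) + (1)(-1) = -10
AB[1,2] = (3)(0) + (1)(-3) = -3
AB[2,1] = (-3)(-3) + (-2)(-1) = 11
AB[2,2] = (-3)(0) + (-2)(-3) = 6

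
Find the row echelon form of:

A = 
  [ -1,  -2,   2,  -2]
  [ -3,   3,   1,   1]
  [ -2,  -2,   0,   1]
Row operations:
R2 → R2 - (3)·R1
R3 → R3 - (2)·R1
R3 → R3 - (2/9)·R2

Resulting echelon form:
REF = 
  [   -1,    -2,     2,    -2]
  [    0,     9,    -5,     7]
  [    0,     0, -26/9,  31/9]

Rank = 3 (number of non-zero pivot rows).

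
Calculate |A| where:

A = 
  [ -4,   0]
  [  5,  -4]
16

For a 2×2 matrix, det = ad - bc = (-4)(-4) - (0)(5) = 16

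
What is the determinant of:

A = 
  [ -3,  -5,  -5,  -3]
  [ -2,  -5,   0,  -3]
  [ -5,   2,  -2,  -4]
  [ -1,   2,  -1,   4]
586

Cofactor expansion along row 1: det(A) = a₁₁M₁₁ - a₁₂M₁₂ + a₁₃M₁₃ - a₁₄M₁₄

M₁₁ = det[[-5, 0, -3]; [2, -2, -4]; [2, -1, 4]]
  = (-5)·((-2)(4) - (-4)(-1)) - (0)·((2)(4) - (-4)(2)) + (-3)·((2)(-1) - (-2)(2))
  = (-5)(-12) - (0)(16) + (-3)(2)
  = 54
M₁₂ = det[[-2, 0, -3]; [-5, -2, -4]; [-1, -1, 4]]
  = (-2)·((-2)(4) - (-4)(-1)) - (0)·((-5)(4) - (-4)(-1)) + (-3)·((-5)(-1) - (-2)(-1))
  = (-2)(-12) - (0)(-24) + (-3)(3)
  = 15
M₁₃ = det[[-2, -5, -3]; [-5, 2, -4]; [-1, 2, 4]]
  = (-2)·((2)(4) - (-4)(2)) - (-5)·((-5)(4) - (-4)(-1)) + (-3)·((-5)(2) - (2)(-1))
  = (-2)(16) - (-5)(-24) + (-3)(-8)
  = -128
M₁₄ = det[[-2, -5, 0]; [-5, 2, -2]; [-1, 2, -1]]
  = (-2)·((2)(-1) - (-2)(2)) - (-5)·((-5)(-1) - (-2)(-1)) + (0)·((-5)(2) - (2)(-1))
  = (-2)(2) - (-5)(3) + (0)(-8)
  = 11

det(A) = (-3)(54) - (-5)(15) + (-5)(-128) - (-3)(11) = 586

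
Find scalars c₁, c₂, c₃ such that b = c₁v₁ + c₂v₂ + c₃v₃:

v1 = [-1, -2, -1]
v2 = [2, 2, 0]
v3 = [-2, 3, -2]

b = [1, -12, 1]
c1 = 3, c2 = 0, c3 = -2

b = 3·v1 + 0·v2 + -2·v3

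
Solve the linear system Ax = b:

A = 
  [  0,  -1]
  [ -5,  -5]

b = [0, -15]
x = [3, 0]

Row reduce the augmented matrix [A|b]:
Swap R1 ↔ R2
REF = 
  [ -5,  -5, -15]
  [  0,  -1,   0]

Back-substitution:
x₂ = 0 / (-1) = 0
x₁ = (-15 - (-5)(0)) / (-5) = 3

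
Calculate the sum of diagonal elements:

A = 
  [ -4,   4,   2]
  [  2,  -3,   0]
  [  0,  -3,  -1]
-8

tr(A) = -4 + -3 + -1 = -8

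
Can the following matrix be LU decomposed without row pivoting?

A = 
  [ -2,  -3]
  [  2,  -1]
Yes.
A[1,1] = -2 ≠ 0, so Gaussian elimination proceeds without a row swap: multiplier ℓ₂₁ = (2)/(-2) = -1, and U[2,2] = -1 - (-1)(-3) = -4.
L = 
  [  1,   0]
  [ -1,   1]
U = 
  [ -2,  -3]
  [  0,  -4]
Check row 2 of LU: [(-1)(-2), (-1)(-3) + (-4)] = [2, -1] = row 2 of A ✓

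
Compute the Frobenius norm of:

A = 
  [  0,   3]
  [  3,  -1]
||A||_F = 4.359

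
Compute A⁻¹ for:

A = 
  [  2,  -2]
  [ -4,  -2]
det(A) = (2)(-2) - (-2)(-4) = -12
For a 2×2 matrix, A⁻¹ = (1/det(A)) · [[d, -b], [-c, a]]
    = (-1/12) · [[-2, 2], [4, 2]]

A⁻¹ = 
  [ 1/6, -1/6]
  [-1/3, -1/6]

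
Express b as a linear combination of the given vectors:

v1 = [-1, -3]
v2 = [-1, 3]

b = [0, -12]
c1 = 2, c2 = -2

b = 2·v1 + -2·v2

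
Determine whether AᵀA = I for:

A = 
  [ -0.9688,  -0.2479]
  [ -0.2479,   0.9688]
Yes

AᵀA = 
  [  1,   0]
  [  0,   1]
≈ I (equal to I up to the 4-dp rounding of the entries)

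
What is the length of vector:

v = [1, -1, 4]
4.243

||v||₂ = √((1)² + (-1)² + (4)²) = √18 = 4.243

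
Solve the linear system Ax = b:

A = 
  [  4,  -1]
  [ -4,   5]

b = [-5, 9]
x = [-1, 1]

Row reduce the augmented matrix [A|b]:
R2 → R2 + (1)·R1
REF = 
  [  4,  -1,  -5]
  [  0,   4,   4]

Back-substitution:
x₂ = 4 / 4 = 1
x₁ = (-5 - (-1)(1)) / 4 = -1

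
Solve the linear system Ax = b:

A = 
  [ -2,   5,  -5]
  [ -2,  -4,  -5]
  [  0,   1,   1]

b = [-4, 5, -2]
Row reduce the augmented matrix [A|b]:
R2 → R2 - (1)·R1
R3 → R3 + (1/9)·R2
REF = 
  [ -2,   5,  -5,  -4]
  [  0,  -9,   0,   9]
  [  0,   0,   1,  -1]

Back-substitution:
x₃ = (-1) / 1 = -1
x₂ = (9 - (0)(-1)) / (-9) = -1
x₁ = (-4 - (5)(-1) - (-5)(-1)) / (-2) = 2

x = [2, -1, -1]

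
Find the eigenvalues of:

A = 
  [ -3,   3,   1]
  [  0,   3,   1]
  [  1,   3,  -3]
λ = -4, (1 + √37)/2, (1 - √37)/2  (≈ -4, 3.541, -2.541)

Characteristic polynomial: det(λI - A) = λ³ + 3λ² - 13λ - 36
Testing integer divisors of the constant term: p(-4) = 0, so (λ + 4) is a factor:
p(λ) = (λ + 4)(λ² - λ - 9)
λ² - λ - 9 = 0  ⇒  λ = (1 ± √((-1)² - 4·(-9)))/2 = (1 ± √(37))/2
  = (1 + √37)/2,  (1 - √37)/2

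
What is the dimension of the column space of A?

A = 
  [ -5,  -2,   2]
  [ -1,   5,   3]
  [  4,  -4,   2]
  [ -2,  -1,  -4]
Row reduce:
R2 → R2 - (1/5)·R1
R3 → R3 + (4/5)·R1
R4 → R4 - (2/5)·R1
R3 → R3 + (28/27)·R2
R4 → R4 + (1/27)·R2
R4 → R4 + (127/170)·R3
REF = 
  [    -5,     -2,      2]
  [     0,   27/5,   13/5]
  [     0,      0, 170/27]
  [     0,      0,      0]
Pivot columns: 1, 2, 3 → 3 pivots.
dim(Col(A)) = number of pivot columns = 3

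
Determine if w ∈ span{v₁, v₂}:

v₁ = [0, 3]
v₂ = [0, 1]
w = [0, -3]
Yes

Form the augmented matrix and row-reduce:
[v₁|v₂|w] = 
  [  0,   0,   0]
  [  3,   1,  -3]
Swap R1 ↔ R2
REF = 
  [  3,   1,  -3]
  [  0,   0,   0]

No row of the form [0 0 | nonzero], so the system is consistent. Back-substitution gives c₁ = -1, c₂ = 0: w = (-1)·v₁ + (0)·v₂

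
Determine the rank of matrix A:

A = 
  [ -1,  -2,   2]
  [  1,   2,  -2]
rank(A) = 1

Row reduce:
R2 → R2 + (1)·R1
REF = 
  [ -1,  -2,   2]
  [  0,   0,   0]
Pivot columns: 1 → 1 pivot.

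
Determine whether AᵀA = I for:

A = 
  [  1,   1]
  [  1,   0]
No

AᵀA = 
  [  2,   1]
  [  1,   1]
≠ I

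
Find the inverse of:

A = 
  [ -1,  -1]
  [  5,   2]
det(A) = (-1)(2) - (-1)(5) = 3
For a 2×2 matrix, A⁻¹ = (1/det(A)) · [[d, -b], [-c, a]]
    = (1/3) · [[2, 1], [-5, -1]]

A⁻¹ = 
  [ 2/3,  1/3]
  [-5/3, -1/3]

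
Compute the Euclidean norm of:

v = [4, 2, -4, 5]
7.81

||v||₂ = √((4)² + (2)² + (-4)² + (5)²) = √61 = 7.81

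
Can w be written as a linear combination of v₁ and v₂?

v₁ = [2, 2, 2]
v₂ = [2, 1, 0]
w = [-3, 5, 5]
No

Form the augmented matrix and row-reduce:
[v₁|v₂|w] = 
  [  2,   2,  -3]
  [  2,   1,   5]
  [  2,   0,   5]
R2 → R2 - (1)·R1
R3 → R3 - (1)·R1
R3 → R3 - (2)·R2
REF = 
  [  2,   2,  -3]
  [  0,  -1,   8]
  [  0,   0,  -8]

Row 3 reads [0 0 | -8], i.e. 0 = -8, so the system is inconsistent and w ∉ span{v₁, v₂}.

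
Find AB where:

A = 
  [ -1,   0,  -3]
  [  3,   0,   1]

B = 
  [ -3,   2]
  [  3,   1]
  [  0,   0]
A is 2×3 and B is 3×2, so AB is 2×2. Each entry is (row of A)·(column of B):
AB[1,1] = (-1)(-3) + (0)(3) + (-3)(0) = 3
AB[1,2] = (-1)(2) + (0)(1) + (-3)(0) = -2
AB[2,1] = (3)(-3) + (0)(3) + (1)(0) = -9
AB[2,2] = (3)(2) + (0)(1) + (1)(0) = 6

AB = 
  [  3,  -2]
  [ -9,   6]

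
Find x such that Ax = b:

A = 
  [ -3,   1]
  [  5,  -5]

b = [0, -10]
Row reduce the augmented matrix [A|b]:
R2 → R2 + (5/3)·R1
REF = 
  [   -3,     1,     0]
  [    0, -10/3,   -10]

Back-substitution:
x₂ = (-10) / (-10/3) = 3
x₁ = (0 - (1)(3)) / (-3) = 1

x = [1, 3]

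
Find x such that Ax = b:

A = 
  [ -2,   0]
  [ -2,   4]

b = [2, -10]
x = [-1, -3]

Row reduce the augmented matrix [A|b]:
R2 → R2 - (1)·R1
REF = 
  [ -2,   0,   2]
  [  0,   4, -12]

Back-substitution:
x₂ = (-12) / 4 = -3
x₁ = (2 - (0)(-3)) / (-2) = -1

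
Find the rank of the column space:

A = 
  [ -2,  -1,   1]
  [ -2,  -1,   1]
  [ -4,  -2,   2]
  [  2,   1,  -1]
dim(Col(A)) = 1

Row reduce:
R2 → R2 - (1)·R1
R3 → R3 - (2)·R1
R4 → R4 + (1)·R1
REF = 
  [ -2,  -1,   1]
  [  0,   0,   0]
  [  0,   0,   0]
  [  0,   0,   0]
Pivot columns: 1 → 1 pivot.
dim(Col(A)) = number of pivot columns = 1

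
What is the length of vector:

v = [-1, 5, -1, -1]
5.292

||v||₂ = √((-1)² + (5)² + (-1)² + (-1)²) = √28 = 5.292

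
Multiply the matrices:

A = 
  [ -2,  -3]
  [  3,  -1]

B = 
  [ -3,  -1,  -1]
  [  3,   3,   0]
AB = 
  [ -3,  -7,   2]
  [-12,  -6,  -3]

A is 2×2 and B is 2×3, so AB is 2×3. Each entry is (row of A)·(column of B):
AB[1,1] = (-2)(-3) + (-3)(3) = -3
AB[1,2] = (-2)(-1) + (-3)(3) = -7
AB[1,3] = (-2)(-1) + (-3)(0) = 2
AB[2,1] = (3)(-3) + (-1)(3) = -12
AB[2,2] = (3)(-1) + (-1)(3) = -6
AB[2,3] = (3)(-1) + (-1)(0) = -3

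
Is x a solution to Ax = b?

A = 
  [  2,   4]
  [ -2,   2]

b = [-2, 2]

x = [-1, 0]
Yes

Ax = [-2, 2] = b ✓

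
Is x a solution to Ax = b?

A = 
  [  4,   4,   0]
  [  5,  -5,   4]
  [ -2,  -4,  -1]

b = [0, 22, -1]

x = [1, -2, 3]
No

Ax = [-4, 27, 3] ≠ b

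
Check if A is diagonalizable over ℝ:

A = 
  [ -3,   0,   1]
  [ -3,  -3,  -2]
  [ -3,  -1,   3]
No

Characteristic polynomial: det(λI - A) = λ³ + 3λ² - 8λ - 27
By the rational root theorem any rational root is an integer dividing 27; none of those is a root, so p(λ) has no rational roots and hence (being an irreducible cubic) no repeated roots.
Discriminant of the cubic: Δ = -2479
Δ < 0 ⇒ one real eigenvalue and a complex-conjugate pair: λ ≈ 2.917, -2.958 + 0.7108i, -2.958 - 0.7108i
Has complex eigenvalues (not diagonalizable over ℝ).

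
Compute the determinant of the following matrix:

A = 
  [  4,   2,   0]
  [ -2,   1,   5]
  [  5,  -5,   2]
Cofactor expansion along row 1:
det(A) = (4)·((1)(2) - (5)(-5)) - (2)·((-2)(2) - (5)(5)) + (0)·((-2)(-5) - (1)(5))
  = (4)(27) - (2)(-29) + (0)(5)
  = 166

det(A) = 166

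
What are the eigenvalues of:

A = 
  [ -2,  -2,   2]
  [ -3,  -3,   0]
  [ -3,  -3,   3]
Characteristic polynomial: det(λI - A) = λ³ + 2λ² - 9λ
The constant term is 0, so λ = 0 is a root: p(λ) = λ(λ² + 2λ - 9)
λ² + 2λ - 9 = 0  ⇒  λ = (-2 ± √((2)² - 4·(-9)))/2 = (-2 ± √(40))/2
  = -1 + √10,  -1 - √10

λ = 0, -1 + √10, -1 - √10  (≈ 0, 2.162, -4.162)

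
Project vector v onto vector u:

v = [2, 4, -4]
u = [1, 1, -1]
proj_u(v) = [10/3, 10/3, -10/3]

v·u = (2)(1) + (4)(1) + (-4)(-1) = 10
u·u = (1)² + (1)² + (-1)² = 3
proj_u(v) = (v·u / u·u) × u = (10/3) × u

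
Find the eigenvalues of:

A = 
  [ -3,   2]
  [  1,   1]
tr(A) = -2, det(A) = -5
Characteristic polynomial: λ² - tr(A)λ + det(A) = λ² + 2λ - 5
λ² + 2λ - 5 = 0  ⇒  λ = (-2 ± √((2)² - 4·(-5)))/2 = (-2 ± √(24))/2
  = -1 + √6,  -1 - √6

λ = -1 + √6, -1 - √6  (≈ 1.449, -3.449)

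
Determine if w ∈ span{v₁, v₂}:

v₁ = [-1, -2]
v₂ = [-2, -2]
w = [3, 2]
Yes

Form the augmented matrix and row-reduce:
[v₁|v₂|w] = 
  [ -1,  -2,   3]
  [ -2,  -2,   2]
R2 → R2 - (2)·R1
REF = 
  [ -1,  -2,   3]
  [  0,   2,  -4]

No row of the form [0 0 | nonzero], so the system is consistent. Back-substitution gives c₁ = 1, c₂ = -2: w = (1)·v₁ + (-2)·v₂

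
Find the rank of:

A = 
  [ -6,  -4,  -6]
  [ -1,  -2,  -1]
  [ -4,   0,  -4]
Row reduce:
R2 → R2 - (1/6)·R1
R3 → R3 - (2/3)·R1
R3 → R3 + (2)·R2
REF = 
  [  -6,   -4,   -6]
  [   0, -4/3,    0]
  [   0,    0,    0]
Pivot columns: 1, 2 → 2 pivots.

rank(A) = 2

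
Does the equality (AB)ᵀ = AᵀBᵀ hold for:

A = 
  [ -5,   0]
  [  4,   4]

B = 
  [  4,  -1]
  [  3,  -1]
No

(AB)ᵀ = 
  [-20,  28]
  [  5,  -8]

AᵀBᵀ = 
  [-24, -19]
  [ -4,  -4]

The two matrices differ, so (AB)ᵀ ≠ AᵀBᵀ in general. The correct identity is (AB)ᵀ = BᵀAᵀ.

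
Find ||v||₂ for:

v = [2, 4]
4.472

||v||₂ = √((2)² + (4)²) = √20 = 4.472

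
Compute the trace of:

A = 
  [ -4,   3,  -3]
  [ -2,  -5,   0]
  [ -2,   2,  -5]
-14

tr(A) = -4 + -5 + -5 = -14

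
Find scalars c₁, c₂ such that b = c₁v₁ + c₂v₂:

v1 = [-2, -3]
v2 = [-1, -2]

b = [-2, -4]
c1 = 0, c2 = 2

b = 0·v1 + 2·v2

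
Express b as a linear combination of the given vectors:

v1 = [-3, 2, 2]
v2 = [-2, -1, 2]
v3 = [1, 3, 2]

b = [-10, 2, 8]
c1 = 2, c2 = 2, c3 = 0

b = 2·v1 + 2·v2 + 0·v3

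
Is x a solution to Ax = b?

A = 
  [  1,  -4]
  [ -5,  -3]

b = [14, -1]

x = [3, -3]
No

Ax = [15, -6] ≠ b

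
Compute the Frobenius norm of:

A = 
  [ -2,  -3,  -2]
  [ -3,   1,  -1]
||A||_F = 5.292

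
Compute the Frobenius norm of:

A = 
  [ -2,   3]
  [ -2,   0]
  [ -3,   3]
||A||_F = 5.916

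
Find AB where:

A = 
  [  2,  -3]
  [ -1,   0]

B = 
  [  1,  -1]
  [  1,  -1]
AB = 
  [ -1,   1]
  [ -1,   1]

A is 2×2 and B is 2×2, so AB is 2×2. Each entry is (row of A)·(column of B):
AB[1,1] = (2)(1) + (-3)(1) = -1
AB[1,2] = (2)(-1) + (-3)(-1) = 1
AB[2,1] = (-1)(1) + (0)(1) = -1
AB[2,2] = (-1)(-1) + (0)(-1) = 1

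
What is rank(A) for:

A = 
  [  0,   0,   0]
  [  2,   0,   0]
Row reduce:
Swap R1 ↔ R2
REF = 
  [  2,   0,   0]
  [  0,   0,   0]
Pivot columns: 1 → 1 pivot.

rank(A) = 1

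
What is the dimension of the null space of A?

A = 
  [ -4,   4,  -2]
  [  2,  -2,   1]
nullity(A) = 2

Row reduce:
R2 → R2 + (1/2)·R1
REF = 
  [ -4,   4,  -2]
  [  0,   0,   0]
Pivot columns: 1 → 1 pivot.
rank(A) = 1, so nullity(A) = 3 - 1 = 2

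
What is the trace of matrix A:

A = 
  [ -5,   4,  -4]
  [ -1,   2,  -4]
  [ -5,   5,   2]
-1

tr(A) = -5 + 2 + 2 = -1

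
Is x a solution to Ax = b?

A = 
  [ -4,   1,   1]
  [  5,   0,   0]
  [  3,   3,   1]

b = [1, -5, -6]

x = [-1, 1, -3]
No

Ax = [2, -5, -3] ≠ b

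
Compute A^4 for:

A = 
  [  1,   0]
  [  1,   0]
A² = A·A:
A²[1,1] = (1)(1) + (0)(1) = 1
A²[1,2] = (1)(0) + (0)(0) = 0
A²[2,1] = (1)(1) + (0)(1) = 1
A²[2,2] = (1)(0) + (0)(0) = 0
A² = 
  [  1,   0]
  [  1,   0]

A^3 = A^2·A:
A^3[1,1] = (1)(1) + (0)(1) = 1
A^3[1,2] = (1)(0) + (0)(0) = 0
A^3[2,1] = (1)(1) + (0)(1) = 1
A^3[2,2] = (1)(0) + (0)(0) = 0
A^3 = 
  [  1,   0]
  [  1,   0]

A^4 = A^3·A:
A^4[1,1] = (1)(1) + (0)(1) = 1
A^4[1,2] = (1)(0) + (0)(0) = 0
A^4[2,1] = (1)(1) + (0)(1) = 1
A^4[2,2] = (1)(0) + (0)(0) = 0
A^4 = 
  [  1,   0]
  [  1,   0]

Therefore
A^4 = 
  [  1,   0]
  [  1,   0]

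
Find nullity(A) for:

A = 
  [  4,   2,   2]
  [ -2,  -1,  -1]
nullity(A) = 2

Row reduce:
R2 → R2 + (1/2)·R1
REF = 
  [  4,   2,   2]
  [  0,   0,   0]
Pivot columns: 1 → 1 pivot.
rank(A) = 1, so nullity(A) = 3 - 1 = 2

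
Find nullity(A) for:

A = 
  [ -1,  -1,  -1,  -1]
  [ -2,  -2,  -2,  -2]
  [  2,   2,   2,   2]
nullity(A) = 3

Row reduce:
R2 → R2 - (2)·R1
R3 → R3 + (2)·R1
REF = 
  [ -1,  -1,  -1,  -1]
  [  0,   0,   0,   0]
  [  0,   0,   0,   0]
Pivot columns: 1 → 1 pivot.
rank(A) = 1, so nullity(A) = 4 - 1 = 3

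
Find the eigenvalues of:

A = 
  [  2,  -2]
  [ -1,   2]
λ = 2 + √2, 2 - √2  (≈ 3.414, 0.5858)

tr(A) = 4, det(A) = 2
Characteristic polynomial: λ² - tr(A)λ + det(A) = λ² - 4λ + 2
λ² - 4λ + 2 = 0  ⇒  λ = (4 ± √((-4)² - 4·(2)))/2 = (4 ± √(8))/2
  = 2 + √2,  2 - √2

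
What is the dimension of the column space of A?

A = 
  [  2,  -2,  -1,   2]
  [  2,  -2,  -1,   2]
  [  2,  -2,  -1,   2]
dim(Col(A)) = 1

Row reduce:
R2 → R2 - (1)·R1
R3 → R3 - (1)·R1
REF = 
  [  2,  -2,  -1,   2]
  [  0,   0,   0,   0]
  [  0,   0,   0,   0]
Pivot columns: 1 → 1 pivot.
dim(Col(A)) = number of pivot columns = 1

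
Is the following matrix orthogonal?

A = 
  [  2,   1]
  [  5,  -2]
No

AᵀA = 
  [ 29,  -8]
  [ -8,   5]
≠ I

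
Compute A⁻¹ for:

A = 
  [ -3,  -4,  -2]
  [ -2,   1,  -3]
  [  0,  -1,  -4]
det(A) = (-3)·((1)(-4) - (-3)(-1)) - (-4)·((-2)(-4) - (-3)(0)) + (-2)·((-2)(-1) - (1)(0))
  = (-3)(-7) - (-4)(8) + (-2)(2)
  = 49
det(A) = 49 ≠ 0, so A is invertible.

Cofactors Cᵢⱼ = (-1)ⁱ⁺ʲ·Mᵢⱼ:
C = 
  [ -7,  -8,   2]
  [-14,  12,  -3]
  [ 14,  -5, -11]

adj(A) = Cᵀ:
adj(A) = 
  [ -7, -14,  14]
  [ -8,  12,  -5]
  [  2,  -3, -11]

A⁻¹ = (1/49) · adj(A):
A⁻¹ = 
  [  -1/7,   -2/7,    2/7]
  [ -8/49,  12/49,  -5/49]
  [  2/49,  -3/49, -11/49]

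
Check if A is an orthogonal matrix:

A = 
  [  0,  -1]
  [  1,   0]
Yes

AᵀA = 
  [  1,   0]
  [  0,   1]
= I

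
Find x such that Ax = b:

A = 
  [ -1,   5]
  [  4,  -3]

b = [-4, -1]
Row reduce the augmented matrix [A|b]:
R2 → R2 + (4)·R1
REF = 
  [ -1,   5,  -4]
  [  0,  17, -17]

Back-substitution:
x₂ = (-17) / 17 = -1
x₁ = (-4 - (5)(-1)) / (-1) = -1

x = [-1, -1]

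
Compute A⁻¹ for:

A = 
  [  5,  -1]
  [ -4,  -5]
det(A) = (5)(-5) - (-1)(-4) = -29
For a 2×2 matrix, A⁻¹ = (1/det(A)) · [[d, -b], [-c, a]]
    = (-1/29) · [[-5, 1], [4, 5]]

A⁻¹ = 
  [ 5/29, -1/29]
  [-4/29, -5/29]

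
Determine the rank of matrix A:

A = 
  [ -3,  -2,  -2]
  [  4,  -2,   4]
rank(A) = 2

Row reduce:
R2 → R2 + (4/3)·R1
REF = 
  [   -3,    -2,    -2]
  [    0, -14/3,   4/3]
Pivot columns: 1, 2 → 2 pivots.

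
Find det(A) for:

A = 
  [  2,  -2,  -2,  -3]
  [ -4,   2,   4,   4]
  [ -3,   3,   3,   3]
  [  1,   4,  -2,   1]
6

Cofactor expansion along row 1: det(A) = a₁₁M₁₁ - a₁₂M₁₂ + a₁₃M₁₃ - a₁₄M₁₄

M₁₁ = det[[2, 4, 4]; [3, 3, 3]; [4, -2, 1]]
  = (2)·((3)(1) - (3)(-2)) - (4)·((3)(1) - (3)(4)) + (4)·((3)(-2) - (3)(4))
  = (2)(9) - (4)(-9) + (4)(-18)
  = -18
M₁₂ = det[[-4, 4, 4]; [-3, 3, 3]; [1, -2, 1]]
  = (-4)·((3)(1) - (3)(-2)) - (4)·((-3)(1) - (3)(1)) + (4)·((-3)(-2) - (3)(1))
  = (-4)(9) - (4)(-6) + (4)(3)
  = 0
M₁₃ = det[[-4, 2, 4]; [-3, 3, 3]; [1, 4, 1]]
  = (-4)·((3)(1) - (3)(4)) - (2)·((-3)(1) - (3)(1)) + (4)·((-3)(4) - (3)(1))
  = (-4)(-9) - (2)(-6) + (4)(-15)
  = -12
M₁₄ = det[[-4, 2, 4]; [-3, 3, 3]; [1, 4, -2]]
  = (-4)·((3)(-2) - (3)(4)) - (2)·((-3)(-2) - (3)(1)) + (4)·((-3)(4) - (3)(1))
  = (-4)(-18) - (2)(3) + (4)(-15)
  = 6

det(A) = (2)(-18) - (-2)(0) + (-2)(-12) - (-3)(6) = 6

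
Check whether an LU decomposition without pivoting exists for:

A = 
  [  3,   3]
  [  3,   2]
Yes.
A[1,1] = 3 ≠ 0, so Gaussian elimination proceeds without a row swap: multiplier ℓ₂₁ = (3)/(3) = 1, and U[2,2] = 2 - (1)(3) = -1.
L = 
  [  1,   0]
  [  1,   1]
U = 
  [  3,   3]
  [  0,  -1]
Check row 2 of LU: [(1)(3), (1)(3) + (-1)] = [3, 2] = row 2 of A ✓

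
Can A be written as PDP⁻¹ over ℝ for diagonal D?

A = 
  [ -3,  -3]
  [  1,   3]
Yes

tr(A) = 0, det(A) = -6
Characteristic polynomial: λ² - tr(A)λ + det(A) = λ² - 6
λ² - 6 = 0  ⇒  λ = (0 ± √((0)² - 4·(-6)))/2 = (0 ± √(24))/2
  = √6,  -√6
Eigenvalues: √6, -√6  (≈ 2.449, -2.449)
The two irrational eigenvalues are distinct (simple), so each has alg. mult. = geom. mult. = 1.
Sum of geometric multiplicities equals n, so A has n independent eigenvectors.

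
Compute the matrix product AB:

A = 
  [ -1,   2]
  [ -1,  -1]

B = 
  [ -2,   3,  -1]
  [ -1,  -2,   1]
A is 2×2 and B is 2×3, so AB is 2×3. Each entry is (row of A)·(column of B):
AB[1,1] = (-1)(-2) + (2)(-1) = 0
AB[1,2] = (-1)(3) + (2)(-2) = -7
AB[1,3] = (-1)(-1) + (2)(1) = 3
AB[2,1] = (-1)(-2) + (-1)(-1) = 3
AB[2,2] = (-1)(3) + (-1)(-2) = -1
AB[2,3] = (-1)(-1) + (-1)(1) = 0

AB = 
  [  0,  -7,   3]
  [  3,  -1,   0]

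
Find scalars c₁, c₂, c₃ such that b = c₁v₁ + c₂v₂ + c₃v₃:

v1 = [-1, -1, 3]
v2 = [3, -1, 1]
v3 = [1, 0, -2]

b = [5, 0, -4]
c1 = -1, c2 = 1, c3 = 1

b = -1·v1 + 1·v2 + 1·v3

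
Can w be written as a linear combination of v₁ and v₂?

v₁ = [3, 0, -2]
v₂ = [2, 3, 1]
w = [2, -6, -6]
Yes

Form the augmented matrix and row-reduce:
[v₁|v₂|w] = 
  [  3,   2,   2]
  [  0,   3,  -6]
  [ -2,   1,  -6]
R3 → R3 + (2/3)·R1
R3 → R3 - (7/9)·R2
REF = 
  [  3,   2,   2]
  [  0,   3,  -6]
  [  0,   0,   0]

No row of the form [0 0 | nonzero], so the system is consistent. Back-substitution gives c₁ = 2, c₂ = -2: w = (2)·v₁ + (-2)·v₂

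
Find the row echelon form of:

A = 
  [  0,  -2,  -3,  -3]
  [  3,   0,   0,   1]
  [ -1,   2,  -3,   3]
Row operations:
Swap R1 ↔ R2
R3 → R3 + (1/3)·R1
R3 → R3 + (1)·R2

Resulting echelon form:
REF = 
  [  3,   0,   0,   1]
  [  0,  -2,  -3,  -3]
  [  0,   0,  -6, 1/3]

Rank = 3 (number of non-zero pivot rows).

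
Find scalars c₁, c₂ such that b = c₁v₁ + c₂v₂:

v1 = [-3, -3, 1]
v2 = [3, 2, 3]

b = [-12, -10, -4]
c1 = 2, c2 = -2

b = 2·v1 + -2·v2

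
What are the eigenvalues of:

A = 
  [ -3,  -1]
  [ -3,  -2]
tr(A) = -5, det(A) = 3
Characteristic polynomial: λ² - tr(A)λ + det(A) = λ² + 5λ + 3
λ² + 5λ + 3 = 0  ⇒  λ = (-5 ± √((5)² - 4·(3)))/2 = (-5 ± √(13))/2
  = (-5 + √13)/2,  (-5 - √13)/2

λ = (-5 + √13)/2, (-5 - √13)/2  (≈ -0.6972, -4.303)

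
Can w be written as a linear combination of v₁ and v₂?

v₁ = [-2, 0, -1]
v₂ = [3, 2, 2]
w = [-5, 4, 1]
No

Form the augmented matrix and row-reduce:
[v₁|v₂|w] = 
  [ -2,   3,  -5]
  [  0,   2,   4]
  [ -1,   2,   1]
R3 → R3 - (1/2)·R1
R3 → R3 - (1/4)·R2
REF = 
  [ -2,   3,  -5]
  [  0,   2,   4]
  [  0,   0, 5/2]

Row 3 reads [0 0 | 5/2], i.e. 0 = 5/2, so the system is inconsistent and w ∉ span{v₁, v₂}.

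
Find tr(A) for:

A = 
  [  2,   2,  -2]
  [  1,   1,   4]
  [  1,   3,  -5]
-2

tr(A) = 2 + 1 + -5 = -2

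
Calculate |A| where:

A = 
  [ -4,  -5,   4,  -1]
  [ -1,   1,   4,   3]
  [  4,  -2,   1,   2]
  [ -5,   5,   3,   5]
Cofactor expansion along row 1: det(A) = a₁₁M₁₁ - a₁₂M₁₂ + a₁₃M₁₃ - a₁₄M₁₄

M₁₁ = det[[1, 4, 3]; [-2, 1, 2]; [5, 3, 5]]
  = (1)·((1)(5) - (2)(3)) - (4)·((-2)(5) - (2)(5)) + (3)·((-2)(3) - (1)(5))
  = (1)(-1) - (4)(-20) + (3)(-11)
  = 46
M₁₂ = det[[-1, 4, 3]; [4, 1, 2]; [-5, 3, 5]]
  = (-1)·((1)(5) - (2)(3)) - (4)·((4)(5) - (2)(-5)) + (3)·((4)(3) - (1)(-5))
  = (-1)(-1) - (4)(30) + (3)(17)
  = -68
M₁₃ = det[[-1, 1, 3]; [4, -2, 2]; [-5, 5, 5]]
  = (-1)·((-2)(5) - (2)(5)) - (1)·((4)(5) - (2)(-5)) + (3)·((4)(5) - (-2)(-5))
  = (-1)(-20) - (1)(30) + (3)(10)
  = 20
M₁₄ = det[[-1, 1, 4]; [4, -2, 1]; [-5, 5, 3]]
  = (-1)·((-2)(3) - (1)(5)) - (1)·((4)(3) - (1)(-5)) + (4)·((4)(5) - (-2)(-5))
  = (-1)(-11) - (1)(17) + (4)(10)
  = 34

det(A) = (-4)(46) - (-5)(-68) + (4)(20) - (-1)(34) = -410

det(A) = -410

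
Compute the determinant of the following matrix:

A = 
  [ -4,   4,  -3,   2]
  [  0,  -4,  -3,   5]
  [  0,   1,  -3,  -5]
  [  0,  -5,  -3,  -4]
Cofactor expansion along row 1: det(A) = a₁₁M₁₁ - a₁₂M₁₂ + a₁₃M₁₃ - a₁₄M₁₄

M₁₁ = det[[-4, -3, 5]; [1, -3, -5]; [-5, -3, -4]]
  = (-4)·((-3)(-4) - (-5)(-3)) - (-3)·((1)(-4) - (-5)(-5)) + (5)·((1)(-3) - (-3)(-5))
  = (-4)(-3) - (-3)(-29) + (5)(-18)
  = -165
M₁₂ = det[[0, -3, 5]; [0, -3, -5]; [0, -3, -4]]
  = (0)·((-3)(-4) - (-5)(-3)) - (-3)·((0)(-4) - (-5)(0)) + (5)·((0)(-3) - (-3)(0))
  = (0)(-3) - (-3)(0) + (5)(0)
  = 0
M₁₃ = det[[0, -4, 5]; [0, 1, -5]; [0, -5, -4]]
  = (0)·((1)(-4) - (-5)(-5)) - (-4)·((0)(-4) - (-5)(0)) + (5)·((0)(-5) - (1)(0))
  = (0)(-29) - (-4)(0) + (5)(0)
  = 0
M₁₄ = det[[0, -4, -3]; [0, 1, -3]; [0, -5, -3]]
  = (0)·((1)(-3) - (-3)(-5)) - (-4)·((0)(-3) - (-3)(0)) + (-3)·((0)(-5) - (1)(0))
  = (0)(-18) - (-4)(0) + (-3)(0)
  = 0

det(A) = (-4)(-165) - (4)(0) + (-3)(0) - (2)(0) = 660

det(A) = 660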